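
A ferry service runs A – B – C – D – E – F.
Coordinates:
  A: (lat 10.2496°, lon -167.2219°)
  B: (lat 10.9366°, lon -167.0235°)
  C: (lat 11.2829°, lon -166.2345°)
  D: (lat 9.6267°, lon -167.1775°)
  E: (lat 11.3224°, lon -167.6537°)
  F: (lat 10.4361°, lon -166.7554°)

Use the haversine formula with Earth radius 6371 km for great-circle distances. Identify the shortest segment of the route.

Leg distances:
A→B: 79.4 km
B→C: 94.3 km
C→D: 211.1 km
D→E: 195.6 km
E→F: 139.0 km
The shortest leg is A–B at 79.4 km.

A–B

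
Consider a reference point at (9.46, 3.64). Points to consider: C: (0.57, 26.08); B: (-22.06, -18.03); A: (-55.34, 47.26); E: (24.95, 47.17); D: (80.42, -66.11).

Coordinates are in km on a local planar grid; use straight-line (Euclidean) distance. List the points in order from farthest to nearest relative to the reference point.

Distances from the reference point:
D (80.42, -66.11): 99.5 km
A (-55.34, 47.26): 78.1 km
E (24.95, 47.17): 46.2 km
B (-22.06, -18.03): 38.3 km
C (0.57, 26.08): 24.1 km

D, A, E, B, C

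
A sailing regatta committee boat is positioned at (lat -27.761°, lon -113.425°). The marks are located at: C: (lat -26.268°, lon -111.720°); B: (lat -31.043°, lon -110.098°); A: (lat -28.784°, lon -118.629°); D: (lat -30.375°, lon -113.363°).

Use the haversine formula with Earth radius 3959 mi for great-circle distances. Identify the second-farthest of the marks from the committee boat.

B

Distance to each, sorted:
A: 324.4 mi
B: 302.5 mi
D: 180.7 mi
C: 147.2 mi
The second-farthest is B at 302.5 mi.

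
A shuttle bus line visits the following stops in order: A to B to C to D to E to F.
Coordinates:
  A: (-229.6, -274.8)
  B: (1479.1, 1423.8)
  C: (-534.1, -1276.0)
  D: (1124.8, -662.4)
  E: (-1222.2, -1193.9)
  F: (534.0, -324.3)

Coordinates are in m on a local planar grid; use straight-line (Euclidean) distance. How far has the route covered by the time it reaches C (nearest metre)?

Leg distances:
A→B: 2409.3 m  (cumulative 2409.3 m)
B→C: 3367.8 m  (cumulative 5777.1 m)
Cumulative distance at C ≈ 5777 m.

5777 m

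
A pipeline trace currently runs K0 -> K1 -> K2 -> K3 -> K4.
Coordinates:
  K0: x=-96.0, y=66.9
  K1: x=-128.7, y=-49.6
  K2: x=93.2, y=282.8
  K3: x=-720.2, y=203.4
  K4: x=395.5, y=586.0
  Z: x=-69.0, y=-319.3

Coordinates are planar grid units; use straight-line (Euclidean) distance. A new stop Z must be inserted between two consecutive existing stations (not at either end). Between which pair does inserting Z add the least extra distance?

Added distance for inserting Z between each consecutive pair:
K0–K1: 542.4
K1–K2: 500.1
K2–K3: 641.3
K3–K4: 673.1
Smallest added distance is 500.1, inserting between K1 and K2.

between K1 and K2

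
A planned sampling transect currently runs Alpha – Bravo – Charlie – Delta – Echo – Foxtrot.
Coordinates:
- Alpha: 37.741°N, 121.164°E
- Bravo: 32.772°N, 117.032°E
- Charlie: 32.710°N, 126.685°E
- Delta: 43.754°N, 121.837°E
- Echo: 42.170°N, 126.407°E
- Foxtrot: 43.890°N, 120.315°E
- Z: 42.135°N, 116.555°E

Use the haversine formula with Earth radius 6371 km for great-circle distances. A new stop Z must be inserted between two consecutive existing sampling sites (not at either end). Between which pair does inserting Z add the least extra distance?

between Charlie and Delta

Added distance for inserting Z between each consecutive pair:
Alpha–Bravo: 1001.1 km
Bravo–Charlie: 1515.2 km
Charlie–Delta: 543.4 km
Delta–Echo: 866.3 km
Echo–Foxtrot: 643.7 km
Smallest added distance is 543.4 km, inserting between Charlie and Delta.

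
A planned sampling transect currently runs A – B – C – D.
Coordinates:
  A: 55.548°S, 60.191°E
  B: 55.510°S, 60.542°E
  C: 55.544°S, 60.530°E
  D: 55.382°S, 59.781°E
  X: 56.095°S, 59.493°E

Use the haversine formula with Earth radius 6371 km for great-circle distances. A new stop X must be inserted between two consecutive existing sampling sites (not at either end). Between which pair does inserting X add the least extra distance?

between C and D

Added distance for inserting X between each consecutive pair:
A–B: 144.7 km
B–C: 177.7 km
C–D: 119.9 km
Smallest added distance is 119.9 km, inserting between C and D.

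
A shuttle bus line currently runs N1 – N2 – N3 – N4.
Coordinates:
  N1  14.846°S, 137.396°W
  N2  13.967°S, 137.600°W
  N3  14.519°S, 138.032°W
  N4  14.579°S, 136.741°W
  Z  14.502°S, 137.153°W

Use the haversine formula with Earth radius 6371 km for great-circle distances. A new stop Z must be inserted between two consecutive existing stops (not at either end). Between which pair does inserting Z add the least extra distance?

between N3 and N4

Added distance for inserting Z between each consecutive pair:
N1–N2: 22.7 km
N2–N3: 94.2 km
N3–N4: 0.7 km
Smallest added distance is 0.7 km, inserting between N3 and N4.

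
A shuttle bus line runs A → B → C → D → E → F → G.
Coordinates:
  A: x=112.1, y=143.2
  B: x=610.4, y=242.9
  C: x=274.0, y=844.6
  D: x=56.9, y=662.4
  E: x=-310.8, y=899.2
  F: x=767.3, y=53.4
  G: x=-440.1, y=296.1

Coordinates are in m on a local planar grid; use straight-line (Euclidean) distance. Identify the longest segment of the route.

Leg distances:
A→B: 508.2 m
B→C: 689.4 m
C→D: 283.4 m
D→E: 437.4 m
E→F: 1370.3 m
F→G: 1231.6 m
The longest leg is E–F at 1370.3 m.

E–F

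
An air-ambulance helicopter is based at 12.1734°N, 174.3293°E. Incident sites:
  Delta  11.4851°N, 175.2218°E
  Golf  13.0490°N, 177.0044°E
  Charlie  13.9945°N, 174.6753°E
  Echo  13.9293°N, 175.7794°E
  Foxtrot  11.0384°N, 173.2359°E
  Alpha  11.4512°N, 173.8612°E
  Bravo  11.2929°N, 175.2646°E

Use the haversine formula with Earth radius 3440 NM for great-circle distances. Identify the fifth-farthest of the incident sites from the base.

Bravo

Distance to each, sorted:
Golf: 165.3 NM
Echo: 135.3 NM
Charlie: 111.2 NM
Foxtrot: 93.7 NM
Bravo: 76.3 NM
Delta: 66.8 NM
Alpha: 51.4 NM
The fifth-farthest is Bravo at 76.3 NM.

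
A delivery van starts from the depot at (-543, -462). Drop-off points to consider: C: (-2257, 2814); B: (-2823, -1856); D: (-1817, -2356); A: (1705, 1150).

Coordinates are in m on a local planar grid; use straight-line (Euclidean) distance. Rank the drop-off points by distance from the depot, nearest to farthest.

D, B, A, C

Distance from the depot at (-543, -462) to each:
D (-1817, -2356): 2282.6 m
B (-2823, -1856): 2672.4 m
A (1705, 1150): 2766.2 m
C (-2257, 2814): 3697.3 m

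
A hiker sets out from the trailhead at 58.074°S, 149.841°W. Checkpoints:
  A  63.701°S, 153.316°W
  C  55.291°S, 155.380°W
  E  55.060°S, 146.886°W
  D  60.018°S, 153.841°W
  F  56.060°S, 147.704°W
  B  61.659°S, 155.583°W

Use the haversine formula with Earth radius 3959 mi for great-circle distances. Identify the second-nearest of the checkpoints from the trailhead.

Distance to each, sorted:
F: 160.6 mi
D: 195.5 mi
E: 236.6 mi
C: 284.7 mi
B: 317.6 mi
A: 405.8 mi
The second-nearest is D at 195.5 mi.

D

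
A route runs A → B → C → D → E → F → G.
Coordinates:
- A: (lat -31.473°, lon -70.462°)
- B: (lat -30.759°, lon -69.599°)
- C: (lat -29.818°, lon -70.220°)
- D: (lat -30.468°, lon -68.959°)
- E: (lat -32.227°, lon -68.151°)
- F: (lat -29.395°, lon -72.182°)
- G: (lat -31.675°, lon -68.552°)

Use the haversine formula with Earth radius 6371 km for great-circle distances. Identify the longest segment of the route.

E–F

Leg distances:
A→B: 114.2 km
B→C: 120.4 km
C→D: 141.2 km
D→E: 210.1 km
E→F: 497.3 km
F→G: 430.2 km
The longest leg is E–F at 497.3 km.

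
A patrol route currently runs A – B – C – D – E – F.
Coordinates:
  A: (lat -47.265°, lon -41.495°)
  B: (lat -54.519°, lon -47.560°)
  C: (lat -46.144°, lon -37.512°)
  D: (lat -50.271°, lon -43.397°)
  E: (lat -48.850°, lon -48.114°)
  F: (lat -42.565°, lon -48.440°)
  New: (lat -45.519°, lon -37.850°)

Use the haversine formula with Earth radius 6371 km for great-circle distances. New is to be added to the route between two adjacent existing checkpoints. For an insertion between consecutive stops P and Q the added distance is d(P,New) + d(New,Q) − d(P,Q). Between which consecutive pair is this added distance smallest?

between C and D

Added distance for inserting New between each consecutive pair:
A–B: 644.5 km
B–C: 119.0 km
C–D: 112.2 km
D–E: 1154.2 km
E–F: 1066.4 km
Smallest added distance is 112.2 km, inserting between C and D.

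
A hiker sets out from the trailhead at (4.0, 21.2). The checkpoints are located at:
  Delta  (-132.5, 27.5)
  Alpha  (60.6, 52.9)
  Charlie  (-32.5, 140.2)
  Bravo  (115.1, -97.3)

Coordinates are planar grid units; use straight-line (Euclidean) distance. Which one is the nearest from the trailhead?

Distance to each, sorted:
Alpha: 64.9
Charlie: 124.5
Delta: 136.6
Bravo: 162.4
The nearest is Alpha at 64.9.

Alpha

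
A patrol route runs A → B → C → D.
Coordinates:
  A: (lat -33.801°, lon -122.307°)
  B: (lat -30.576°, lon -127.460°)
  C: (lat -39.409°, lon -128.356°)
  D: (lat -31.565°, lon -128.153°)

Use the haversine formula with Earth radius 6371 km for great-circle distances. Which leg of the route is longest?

Leg distances:
A→B: 603.0 km
B→C: 985.6 km
C→D: 872.4 km
The longest leg is B–C at 985.6 km.

B–C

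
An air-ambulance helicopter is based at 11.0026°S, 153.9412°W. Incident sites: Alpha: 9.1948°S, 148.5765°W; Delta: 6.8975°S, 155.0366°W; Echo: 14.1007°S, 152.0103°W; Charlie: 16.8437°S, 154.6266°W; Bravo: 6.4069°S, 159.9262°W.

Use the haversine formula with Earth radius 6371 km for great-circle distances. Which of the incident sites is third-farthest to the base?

Distances from the base (11.0026°S, 153.9412°W):
Bravo: 832.8 km
Charlie: 653.7 km
Alpha: 620.7 km
Delta: 472.1 km
Echo: 403.2 km
The third-farthest is Alpha at 620.7 km.

Alpha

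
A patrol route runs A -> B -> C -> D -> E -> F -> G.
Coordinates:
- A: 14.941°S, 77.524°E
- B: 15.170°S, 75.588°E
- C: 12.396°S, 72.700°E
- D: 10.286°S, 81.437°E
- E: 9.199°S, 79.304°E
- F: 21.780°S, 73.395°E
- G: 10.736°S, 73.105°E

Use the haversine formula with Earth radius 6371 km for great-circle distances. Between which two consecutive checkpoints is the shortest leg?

Leg distances:
A→B: 209.4 km
B→C: 438.6 km
C→D: 980.9 km
D→E: 263.2 km
E→F: 1534.9 km
F→G: 1228.4 km
The shortest leg is A–B at 209.4 km.

A–B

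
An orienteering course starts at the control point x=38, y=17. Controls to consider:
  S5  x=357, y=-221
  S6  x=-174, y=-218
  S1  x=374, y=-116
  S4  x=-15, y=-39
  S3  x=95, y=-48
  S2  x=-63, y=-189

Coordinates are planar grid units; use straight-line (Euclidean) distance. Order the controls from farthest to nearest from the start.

Distances from the start:
S5 x=357, y=-221: 398.0
S1 x=374, y=-116: 361.4
S6 x=-174, y=-218: 316.5
S2 x=-63, y=-189: 229.4
S3 x=95, y=-48: 86.5
S4 x=-15, y=-39: 77.1

S5, S1, S6, S2, S3, S4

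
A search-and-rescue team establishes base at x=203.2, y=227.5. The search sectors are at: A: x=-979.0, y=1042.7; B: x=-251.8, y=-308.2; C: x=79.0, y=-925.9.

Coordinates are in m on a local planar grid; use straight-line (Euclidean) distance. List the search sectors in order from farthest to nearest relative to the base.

Distance from the base at x=203.2, y=227.5 to each:
A x=-979.0, y=1042.7: 1436.0 m
C x=79.0, y=-925.9: 1160.1 m
B x=-251.8, y=-308.2: 702.9 m

A, C, B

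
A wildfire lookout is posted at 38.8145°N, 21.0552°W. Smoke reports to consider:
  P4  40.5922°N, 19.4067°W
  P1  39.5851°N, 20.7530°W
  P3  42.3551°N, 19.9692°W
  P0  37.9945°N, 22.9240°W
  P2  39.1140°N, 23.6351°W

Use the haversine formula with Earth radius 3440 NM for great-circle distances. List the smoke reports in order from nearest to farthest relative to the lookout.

P1, P0, P2, P4, P3

Distance from the lookout at 38.8145°N, 21.0552°W to each:
P1 39.5851°N, 20.7530°W: 48.4 NM
P0 37.9945°N, 22.9240°W: 100.8 NM
P2 39.1140°N, 23.6351°W: 121.8 NM
P4 40.5922°N, 19.4067°W: 131.1 NM
P3 42.3551°N, 19.9692°W: 218.3 NM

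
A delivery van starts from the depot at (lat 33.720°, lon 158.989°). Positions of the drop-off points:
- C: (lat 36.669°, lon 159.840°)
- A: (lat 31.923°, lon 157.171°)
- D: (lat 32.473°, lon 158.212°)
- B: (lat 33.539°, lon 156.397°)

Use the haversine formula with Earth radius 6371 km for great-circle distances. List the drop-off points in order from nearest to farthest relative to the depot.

D, B, A, C

Distance from the depot at (lat 33.720°, lon 158.989°) to each:
D (lat 32.473°, lon 158.212°): 156.4 km
B (lat 33.539°, lon 156.397°): 240.8 km
A (lat 31.923°, lon 157.171°): 262.3 km
C (lat 36.669°, lon 159.840°): 336.9 km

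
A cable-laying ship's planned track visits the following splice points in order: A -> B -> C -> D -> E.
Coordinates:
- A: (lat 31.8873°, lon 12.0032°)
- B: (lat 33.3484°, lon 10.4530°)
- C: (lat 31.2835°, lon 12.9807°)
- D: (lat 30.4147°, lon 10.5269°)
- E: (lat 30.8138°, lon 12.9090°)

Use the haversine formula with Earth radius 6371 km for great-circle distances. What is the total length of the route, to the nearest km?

Leg distances:
A→B: 217.9 km  (cumulative 217.9 km)
B→C: 330.3 km  (cumulative 548.2 km)
C→D: 253.4 km  (cumulative 801.6 km)
D→E: 232.2 km  (cumulative 1033.8 km)
Total route length ≈ 1034 km.

1034 km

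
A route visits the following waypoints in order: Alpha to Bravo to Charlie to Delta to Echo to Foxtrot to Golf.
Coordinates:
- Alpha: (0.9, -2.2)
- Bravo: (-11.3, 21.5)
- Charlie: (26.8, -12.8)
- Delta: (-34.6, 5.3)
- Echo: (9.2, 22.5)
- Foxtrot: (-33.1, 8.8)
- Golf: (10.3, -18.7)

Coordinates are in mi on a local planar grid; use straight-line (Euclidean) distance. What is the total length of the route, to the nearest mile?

Leg distances:
Alpha→Bravo: 26.7 mi  (cumulative 26.7 mi)
Bravo→Charlie: 51.3 mi  (cumulative 77.9 mi)
Charlie→Delta: 64.0 mi  (cumulative 141.9 mi)
Delta→Echo: 47.1 mi  (cumulative 189.0 mi)
Echo→Foxtrot: 44.5 mi  (cumulative 233.5 mi)
Foxtrot→Golf: 51.4 mi  (cumulative 284.8 mi)
Total route length ≈ 285 mi.

285 mi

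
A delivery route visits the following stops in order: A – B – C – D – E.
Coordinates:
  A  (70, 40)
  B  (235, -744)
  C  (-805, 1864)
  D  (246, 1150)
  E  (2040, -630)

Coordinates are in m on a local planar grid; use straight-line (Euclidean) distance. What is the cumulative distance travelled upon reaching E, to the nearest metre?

7407 m

Leg distances:
A→B: 801.2 m  (cumulative 801.2 m)
B→C: 2807.7 m  (cumulative 3608.9 m)
C→D: 1270.6 m  (cumulative 4879.5 m)
D→E: 2527.2 m  (cumulative 7406.7 m)
Cumulative distance at E ≈ 7407 m.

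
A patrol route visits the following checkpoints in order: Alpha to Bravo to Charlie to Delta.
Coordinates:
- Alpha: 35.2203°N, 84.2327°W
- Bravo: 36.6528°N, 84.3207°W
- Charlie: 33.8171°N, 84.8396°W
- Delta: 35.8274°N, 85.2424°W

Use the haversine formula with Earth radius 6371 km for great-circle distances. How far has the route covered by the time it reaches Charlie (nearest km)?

Leg distances:
Alpha→Bravo: 159.5 km  (cumulative 159.5 km)
Bravo→Charlie: 318.8 km  (cumulative 478.3 km)
Cumulative distance at Charlie ≈ 478 km.

478 km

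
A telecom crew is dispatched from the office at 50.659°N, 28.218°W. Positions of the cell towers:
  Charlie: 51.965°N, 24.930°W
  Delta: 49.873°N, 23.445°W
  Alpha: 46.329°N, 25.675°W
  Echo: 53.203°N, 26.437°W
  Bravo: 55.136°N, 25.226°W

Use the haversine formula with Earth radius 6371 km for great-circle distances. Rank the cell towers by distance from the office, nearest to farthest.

Computing each great-circle distance from 50.659°N, 28.218°W:
Charlie 51.965°N, 24.930°W: 270.7 km
Echo 53.203°N, 26.437°W: 308.1 km
Delta 49.873°N, 23.445°W: 350.3 km
Alpha 46.329°N, 25.675°W: 516.6 km
Bravo 55.136°N, 25.226°W: 536.6 km

Charlie, Echo, Delta, Alpha, Bravo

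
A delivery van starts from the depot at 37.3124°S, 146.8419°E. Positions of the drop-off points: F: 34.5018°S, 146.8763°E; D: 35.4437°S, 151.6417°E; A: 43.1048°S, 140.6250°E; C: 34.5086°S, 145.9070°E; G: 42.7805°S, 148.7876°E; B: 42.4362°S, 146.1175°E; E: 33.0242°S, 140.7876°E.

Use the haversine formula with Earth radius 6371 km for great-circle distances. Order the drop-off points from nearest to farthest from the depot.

F, C, D, B, G, E, A

Distance from the depot at 37.3124°S, 146.8419°E to each:
F 34.5018°S, 146.8763°E: 312.5 km
C 34.5086°S, 145.9070°E: 322.9 km
D 35.4437°S, 151.6417°E: 477.2 km
B 42.4362°S, 146.1175°E: 573.1 km
G 42.7805°S, 148.7876°E: 630.1 km
E 33.0242°S, 140.7876°E: 727.9 km
A 43.1048°S, 140.6250°E: 832.3 km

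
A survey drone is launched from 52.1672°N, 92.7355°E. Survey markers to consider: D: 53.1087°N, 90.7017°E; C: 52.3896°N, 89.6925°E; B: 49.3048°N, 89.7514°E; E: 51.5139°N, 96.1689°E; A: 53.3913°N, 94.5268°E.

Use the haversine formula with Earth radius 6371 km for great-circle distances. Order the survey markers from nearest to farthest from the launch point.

Distances from the launch point:
D 53.1087°N, 90.7017°E: 172.6 km
A 53.3913°N, 94.5268°E: 181.8 km
C 52.3896°N, 89.6925°E: 208.5 km
E 51.5139°N, 96.1689°E: 246.8 km
B 49.3048°N, 89.7514°E: 381.2 km

D, A, C, E, B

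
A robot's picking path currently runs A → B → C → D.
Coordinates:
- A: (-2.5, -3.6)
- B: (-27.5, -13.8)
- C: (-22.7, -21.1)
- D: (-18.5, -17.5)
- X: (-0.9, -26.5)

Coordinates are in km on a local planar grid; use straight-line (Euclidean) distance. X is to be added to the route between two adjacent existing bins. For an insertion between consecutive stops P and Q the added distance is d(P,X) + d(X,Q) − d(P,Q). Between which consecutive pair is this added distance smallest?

Added distance for inserting X between each consecutive pair:
A–B: 25.4 km
B–C: 43.2 km
C–D: 36.7 km
Smallest added distance is 25.4 km, inserting between A and B.

between A and B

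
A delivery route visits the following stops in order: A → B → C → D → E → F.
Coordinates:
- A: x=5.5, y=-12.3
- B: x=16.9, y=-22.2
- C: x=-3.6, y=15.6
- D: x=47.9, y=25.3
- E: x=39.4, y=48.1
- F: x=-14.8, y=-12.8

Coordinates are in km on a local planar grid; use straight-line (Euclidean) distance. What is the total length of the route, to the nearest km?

216 km

Leg distances:
A→B: 15.1 km  (cumulative 15.1 km)
B→C: 43.0 km  (cumulative 58.1 km)
C→D: 52.4 km  (cumulative 110.5 km)
D→E: 24.3 km  (cumulative 134.8 km)
E→F: 81.5 km  (cumulative 216.4 km)
Total route length ≈ 216 km.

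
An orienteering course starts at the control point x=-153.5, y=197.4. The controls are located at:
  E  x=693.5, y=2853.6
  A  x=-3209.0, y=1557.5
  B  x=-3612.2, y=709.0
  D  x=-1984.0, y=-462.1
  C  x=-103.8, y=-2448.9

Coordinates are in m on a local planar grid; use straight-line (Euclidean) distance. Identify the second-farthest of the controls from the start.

Distances from the start (x=-153.5, y=197.4):
B: 3496.3 m
A: 3344.5 m
E: 2788.0 m
C: 2646.8 m
D: 1945.7 m
The second-farthest is A at 3344.5 m.

A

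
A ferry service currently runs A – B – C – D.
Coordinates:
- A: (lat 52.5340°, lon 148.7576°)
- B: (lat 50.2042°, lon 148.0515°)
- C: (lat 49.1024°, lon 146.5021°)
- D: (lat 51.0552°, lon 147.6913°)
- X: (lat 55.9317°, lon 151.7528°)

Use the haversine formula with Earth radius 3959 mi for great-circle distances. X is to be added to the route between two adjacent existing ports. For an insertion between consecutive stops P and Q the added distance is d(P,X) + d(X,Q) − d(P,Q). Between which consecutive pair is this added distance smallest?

Added distance for inserting X between each consecutive pair:
A–B: 524.6 mi
B–C: 842.1 mi
C–D: 751.7 mi
Smallest added distance is 524.6 mi, inserting between A and B.

between A and B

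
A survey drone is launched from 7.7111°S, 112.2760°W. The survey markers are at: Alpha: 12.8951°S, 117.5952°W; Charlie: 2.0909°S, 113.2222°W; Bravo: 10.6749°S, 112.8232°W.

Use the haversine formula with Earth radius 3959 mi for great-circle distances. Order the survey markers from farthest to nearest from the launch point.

Alpha, Charlie, Bravo

Distances from the launch point:
Alpha 12.8951°S, 117.5952°W: 508.9 mi
Charlie 2.0909°S, 113.2222°W: 393.8 mi
Bravo 10.6749°S, 112.8232°W: 208.2 mi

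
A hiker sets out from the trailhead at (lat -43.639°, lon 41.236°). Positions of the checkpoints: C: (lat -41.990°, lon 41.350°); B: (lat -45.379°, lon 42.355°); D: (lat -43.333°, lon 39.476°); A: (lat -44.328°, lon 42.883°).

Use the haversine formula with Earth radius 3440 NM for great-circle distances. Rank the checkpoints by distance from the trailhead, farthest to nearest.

B, C, A, D

Distance from the trailhead at (lat -43.639°, lon 41.236°) to each:
B (lat -45.379°, lon 42.355°): 114.9 NM
C (lat -41.990°, lon 41.350°): 99.1 NM
A (lat -44.328°, lon 42.883°): 82.3 NM
D (lat -43.333°, lon 39.476°): 78.8 NM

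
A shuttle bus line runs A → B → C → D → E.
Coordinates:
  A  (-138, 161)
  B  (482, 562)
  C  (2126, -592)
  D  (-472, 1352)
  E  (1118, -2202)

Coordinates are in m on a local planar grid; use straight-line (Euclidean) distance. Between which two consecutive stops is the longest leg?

Leg distances:
A→B: 738.4 m
B→C: 2008.6 m
C→D: 3244.8 m
D→E: 3893.5 m
The longest leg is D–E at 3893.5 m.

D–E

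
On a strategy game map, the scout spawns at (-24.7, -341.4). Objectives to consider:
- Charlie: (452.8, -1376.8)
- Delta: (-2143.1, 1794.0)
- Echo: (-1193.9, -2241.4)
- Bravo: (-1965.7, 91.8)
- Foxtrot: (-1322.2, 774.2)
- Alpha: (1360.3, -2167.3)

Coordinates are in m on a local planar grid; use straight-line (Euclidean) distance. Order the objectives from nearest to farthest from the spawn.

Distance from the spawn at (-24.7, -341.4) to each:
Charlie (452.8, -1376.8): 1140.2 m
Foxtrot (-1322.2, 774.2): 1711.2 m
Bravo (-1965.7, 91.8): 1988.8 m
Echo (-1193.9, -2241.4): 2230.9 m
Alpha (1360.3, -2167.3): 2291.8 m
Delta (-2143.1, 1794.0): 3007.9 m

Charlie, Foxtrot, Bravo, Echo, Alpha, Delta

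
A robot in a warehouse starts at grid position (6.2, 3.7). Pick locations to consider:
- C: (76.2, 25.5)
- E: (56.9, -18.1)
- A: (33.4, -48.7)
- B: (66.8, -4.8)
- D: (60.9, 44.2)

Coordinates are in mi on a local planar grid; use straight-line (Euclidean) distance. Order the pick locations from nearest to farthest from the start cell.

E, A, B, D, C

Distance from the start cell at (6.2, 3.7) to each:
E (56.9, -18.1): 55.2 mi
A (33.4, -48.7): 59.0 mi
B (66.8, -4.8): 61.2 mi
D (60.9, 44.2): 68.1 mi
C (76.2, 25.5): 73.3 mi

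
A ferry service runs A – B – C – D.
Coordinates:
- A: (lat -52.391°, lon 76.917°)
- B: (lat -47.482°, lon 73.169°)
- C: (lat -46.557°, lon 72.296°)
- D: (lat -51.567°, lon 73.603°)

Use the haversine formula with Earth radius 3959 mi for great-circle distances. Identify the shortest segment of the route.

B–C

Leg distances:
A→B: 377.8 mi
B→C: 76.0 mi
C→D: 351.2 mi
The shortest leg is B–C at 76.0 mi.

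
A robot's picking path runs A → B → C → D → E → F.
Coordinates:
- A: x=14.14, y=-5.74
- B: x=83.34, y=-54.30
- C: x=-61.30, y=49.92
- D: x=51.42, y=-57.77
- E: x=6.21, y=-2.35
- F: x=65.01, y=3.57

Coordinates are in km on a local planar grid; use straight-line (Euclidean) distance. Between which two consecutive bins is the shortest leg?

Leg distances:
A→B: 84.5 km
B→C: 178.3 km
C→D: 155.9 km
D→E: 71.5 km
E→F: 59.1 km
The shortest leg is E–F at 59.1 km.

E–F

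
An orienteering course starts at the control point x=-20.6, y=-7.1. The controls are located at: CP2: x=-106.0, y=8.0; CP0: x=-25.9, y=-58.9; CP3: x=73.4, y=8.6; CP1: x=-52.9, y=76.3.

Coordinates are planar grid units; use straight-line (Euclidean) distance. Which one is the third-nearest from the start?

Distances from the start (x=-20.6, y=-7.1):
CP0: 52.1
CP2: 86.7
CP1: 89.4
CP3: 95.3
The third-nearest is CP1 at 89.4.

CP1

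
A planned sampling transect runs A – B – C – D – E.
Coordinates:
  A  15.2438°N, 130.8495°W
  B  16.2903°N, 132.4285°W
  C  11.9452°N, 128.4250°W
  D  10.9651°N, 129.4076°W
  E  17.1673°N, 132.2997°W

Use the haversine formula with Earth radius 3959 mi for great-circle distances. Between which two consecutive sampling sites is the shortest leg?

Leg distances:
A→B: 127.5 mi
B→C: 402.6 mi
C→D: 94.9 mi
D→E: 470.3 mi
The shortest leg is C–D at 94.9 mi.

C–D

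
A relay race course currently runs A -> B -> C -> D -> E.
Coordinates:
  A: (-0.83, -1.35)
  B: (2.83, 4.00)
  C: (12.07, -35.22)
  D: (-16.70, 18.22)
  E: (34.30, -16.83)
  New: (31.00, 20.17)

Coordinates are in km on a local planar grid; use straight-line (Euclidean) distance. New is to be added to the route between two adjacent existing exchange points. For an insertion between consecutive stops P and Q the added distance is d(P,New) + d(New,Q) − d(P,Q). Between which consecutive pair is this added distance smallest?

Added distance for inserting New between each consecutive pair:
A–B: 64.4 km
B–C: 50.7 km
C–D: 45.6 km
D–E: 23.0 km
Smallest added distance is 23.0 km, inserting between D and E.

between D and E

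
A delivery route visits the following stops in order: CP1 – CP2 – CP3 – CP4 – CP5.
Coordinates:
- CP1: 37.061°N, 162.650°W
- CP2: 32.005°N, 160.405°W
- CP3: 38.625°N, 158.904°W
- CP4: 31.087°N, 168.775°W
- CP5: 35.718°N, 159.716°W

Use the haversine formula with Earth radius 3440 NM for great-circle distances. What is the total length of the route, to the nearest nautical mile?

Leg distances:
CP1→CP2: 323.2 NM  (cumulative 323.2 NM)
CP2→CP3: 404.2 NM  (cumulative 727.4 NM)
CP3→CP4: 663.6 NM  (cumulative 1390.9 NM)
CP4→CP5: 532.1 NM  (cumulative 1923.0 NM)
Total route length ≈ 1923 NM.

1923 NM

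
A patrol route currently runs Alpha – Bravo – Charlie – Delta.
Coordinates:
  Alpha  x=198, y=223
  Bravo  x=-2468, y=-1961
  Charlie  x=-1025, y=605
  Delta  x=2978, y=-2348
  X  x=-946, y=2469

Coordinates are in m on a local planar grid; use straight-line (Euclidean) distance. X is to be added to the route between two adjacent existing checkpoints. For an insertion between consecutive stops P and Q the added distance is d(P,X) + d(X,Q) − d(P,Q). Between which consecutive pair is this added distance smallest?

between Charlie and Delta

Added distance for inserting X between each consecutive pair:
Alpha–Bravo: 3758.4 m
Bravo–Charlie: 3605.9 m
Charlie–Delta: 3104.3 m
Smallest added distance is 3104.3 m, inserting between Charlie and Delta.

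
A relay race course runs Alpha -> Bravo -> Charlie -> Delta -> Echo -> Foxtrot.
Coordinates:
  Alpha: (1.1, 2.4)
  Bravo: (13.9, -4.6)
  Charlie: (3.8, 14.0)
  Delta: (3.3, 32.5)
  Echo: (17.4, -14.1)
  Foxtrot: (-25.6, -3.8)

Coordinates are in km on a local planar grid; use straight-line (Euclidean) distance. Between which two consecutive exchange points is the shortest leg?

Alpha–Bravo

Leg distances:
Alpha→Bravo: 14.6 km
Bravo→Charlie: 21.2 km
Charlie→Delta: 18.5 km
Delta→Echo: 48.7 km
Echo→Foxtrot: 44.2 km
The shortest leg is Alpha–Bravo at 14.6 km.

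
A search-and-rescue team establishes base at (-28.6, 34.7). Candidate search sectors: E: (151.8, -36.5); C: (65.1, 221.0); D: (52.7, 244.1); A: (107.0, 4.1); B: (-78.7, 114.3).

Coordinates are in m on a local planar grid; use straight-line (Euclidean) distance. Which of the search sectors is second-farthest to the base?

Distances from the base ((-28.6, 34.7)):
D: 224.6 m
C: 208.5 m
E: 193.9 m
A: 139.0 m
B: 94.1 m
The second-farthest is C at 208.5 m.

C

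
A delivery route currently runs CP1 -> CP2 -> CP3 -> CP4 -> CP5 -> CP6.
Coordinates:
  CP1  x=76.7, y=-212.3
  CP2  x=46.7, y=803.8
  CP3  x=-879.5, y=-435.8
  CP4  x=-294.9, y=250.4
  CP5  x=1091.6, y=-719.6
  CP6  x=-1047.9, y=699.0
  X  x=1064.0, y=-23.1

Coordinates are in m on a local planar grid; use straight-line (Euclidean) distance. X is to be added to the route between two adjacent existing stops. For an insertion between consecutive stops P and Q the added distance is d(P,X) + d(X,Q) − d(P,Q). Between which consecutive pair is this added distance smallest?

Added distance for inserting X between each consecutive pair:
CP1–CP2: 1299.7 m
CP2–CP3: 1750.4 m
CP3–CP4: 2471.5 m
CP4–CP5: 391.1 m
CP5–CP6: 361.9 m
Smallest added distance is 361.9 m, inserting between CP5 and CP6.

between CP5 and CP6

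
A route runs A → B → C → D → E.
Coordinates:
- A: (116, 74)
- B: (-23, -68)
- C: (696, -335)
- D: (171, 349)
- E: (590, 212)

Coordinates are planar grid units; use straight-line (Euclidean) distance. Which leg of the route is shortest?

A–B

Leg distances:
A→B: 198.7
B→C: 767.0
C→D: 862.3
D→E: 440.8
The shortest leg is A–B at 198.7.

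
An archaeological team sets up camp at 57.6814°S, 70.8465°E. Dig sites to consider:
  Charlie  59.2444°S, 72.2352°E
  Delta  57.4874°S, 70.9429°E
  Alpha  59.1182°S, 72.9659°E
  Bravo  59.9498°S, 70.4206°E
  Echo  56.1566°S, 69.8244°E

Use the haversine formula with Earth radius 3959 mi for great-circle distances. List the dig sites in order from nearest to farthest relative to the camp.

Computing each great-circle distance from 57.6814°S, 70.8465°E:
Delta 57.4874°S, 70.9429°E: 13.9 mi
Echo 56.1566°S, 69.8244°E: 112.2 mi
Charlie 59.2444°S, 72.2352°E: 119.1 mi
Alpha 59.1182°S, 72.9659°E: 125.5 mi
Bravo 59.9498°S, 70.4206°E: 157.5 mi

Delta, Echo, Charlie, Alpha, Bravo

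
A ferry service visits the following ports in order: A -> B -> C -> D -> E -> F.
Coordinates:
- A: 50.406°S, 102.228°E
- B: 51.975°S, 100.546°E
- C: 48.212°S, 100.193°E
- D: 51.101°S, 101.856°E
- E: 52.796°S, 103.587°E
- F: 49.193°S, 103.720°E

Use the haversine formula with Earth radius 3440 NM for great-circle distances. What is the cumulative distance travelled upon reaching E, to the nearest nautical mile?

Leg distances:
A→B: 113.5 NM  (cumulative 113.5 NM)
B→C: 226.3 NM  (cumulative 339.8 NM)
C→D: 185.1 NM  (cumulative 524.9 NM)
D→E: 120.2 NM  (cumulative 645.2 NM)
Cumulative distance at E ≈ 645 NM.

645 NM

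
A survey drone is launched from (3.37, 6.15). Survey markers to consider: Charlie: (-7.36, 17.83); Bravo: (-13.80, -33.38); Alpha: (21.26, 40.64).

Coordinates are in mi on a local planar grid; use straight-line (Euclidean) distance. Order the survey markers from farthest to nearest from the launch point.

Distance from the launch point at (3.37, 6.15) to each:
Bravo (-13.80, -33.38): 43.1 mi
Alpha (21.26, 40.64): 38.9 mi
Charlie (-7.36, 17.83): 15.9 mi

Bravo, Alpha, Charlie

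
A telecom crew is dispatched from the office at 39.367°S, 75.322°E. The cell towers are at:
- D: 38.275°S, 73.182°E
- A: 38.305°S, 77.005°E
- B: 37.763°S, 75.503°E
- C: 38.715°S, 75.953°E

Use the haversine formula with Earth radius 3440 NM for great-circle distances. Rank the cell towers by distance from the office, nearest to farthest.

Computing each great-circle distance from 39.367°S, 75.322°E:
C 38.715°S, 75.953°E: 49.0 NM
B 37.763°S, 75.503°E: 96.7 NM
A 38.305°S, 77.005°E: 101.3 NM
D 38.275°S, 73.182°E: 119.7 NM

C, B, A, D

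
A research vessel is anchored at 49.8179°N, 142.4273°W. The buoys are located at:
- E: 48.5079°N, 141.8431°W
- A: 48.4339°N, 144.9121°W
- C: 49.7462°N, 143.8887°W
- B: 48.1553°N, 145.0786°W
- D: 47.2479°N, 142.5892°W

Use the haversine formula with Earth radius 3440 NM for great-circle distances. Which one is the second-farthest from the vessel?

Distances from the vessel (49.8179°N, 142.4273°W):
D: 154.4 NM
B: 144.5 NM
A: 128.2 NM
E: 81.9 NM
C: 56.8 NM
The second-farthest is B at 144.5 NM.

B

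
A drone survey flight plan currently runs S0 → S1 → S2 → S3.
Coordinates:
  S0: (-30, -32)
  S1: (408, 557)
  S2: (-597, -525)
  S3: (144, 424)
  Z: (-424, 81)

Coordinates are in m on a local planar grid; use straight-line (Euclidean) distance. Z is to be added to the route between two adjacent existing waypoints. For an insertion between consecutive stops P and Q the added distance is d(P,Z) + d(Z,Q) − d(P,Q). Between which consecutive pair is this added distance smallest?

between S2 and S3

Added distance for inserting Z between each consecutive pair:
S0–S1: 634.4 m
S1–S2: 112.0 m
S2–S3: 89.7 m
Smallest added distance is 89.7 m, inserting between S2 and S3.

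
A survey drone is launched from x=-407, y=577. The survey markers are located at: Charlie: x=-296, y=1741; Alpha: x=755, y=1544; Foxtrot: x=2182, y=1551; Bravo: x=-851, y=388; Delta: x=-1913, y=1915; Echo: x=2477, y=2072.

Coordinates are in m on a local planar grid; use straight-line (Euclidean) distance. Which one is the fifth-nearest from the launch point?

Distances from the launch point (x=-407, y=577):
Bravo: 482.6 m
Charlie: 1169.3 m
Alpha: 1511.7 m
Delta: 2014.5 m
Foxtrot: 2766.2 m
Echo: 3248.5 m
The fifth-nearest is Foxtrot at 2766.2 m.

Foxtrot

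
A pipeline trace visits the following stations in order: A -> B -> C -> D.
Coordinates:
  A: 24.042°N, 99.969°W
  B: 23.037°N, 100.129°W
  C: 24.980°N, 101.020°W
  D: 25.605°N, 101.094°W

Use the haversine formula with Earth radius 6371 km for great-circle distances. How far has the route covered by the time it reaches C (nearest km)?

347 km

Leg distances:
A→B: 112.9 km  (cumulative 112.9 km)
B→C: 234.2 km  (cumulative 347.2 km)
Cumulative distance at C ≈ 347 km.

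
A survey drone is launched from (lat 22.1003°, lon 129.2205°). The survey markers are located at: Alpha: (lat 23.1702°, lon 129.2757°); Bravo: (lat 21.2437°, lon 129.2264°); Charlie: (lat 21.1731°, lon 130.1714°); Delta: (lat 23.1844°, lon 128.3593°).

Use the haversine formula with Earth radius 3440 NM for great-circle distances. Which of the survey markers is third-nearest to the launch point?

Charlie

Distances from the launch point ((lat 22.1003°, lon 129.2205°)):
Bravo: 51.4 NM
Alpha: 64.3 NM
Charlie: 76.9 NM
Delta: 80.7 NM
The third-nearest is Charlie at 76.9 NM.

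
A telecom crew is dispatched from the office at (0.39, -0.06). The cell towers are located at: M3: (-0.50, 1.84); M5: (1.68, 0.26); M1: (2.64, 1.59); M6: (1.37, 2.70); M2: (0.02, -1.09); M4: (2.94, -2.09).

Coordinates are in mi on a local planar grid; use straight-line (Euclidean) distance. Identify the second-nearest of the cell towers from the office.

M5

Distance to each, sorted:
M2: 1.1 mi
M5: 1.3 mi
M3: 2.1 mi
M1: 2.8 mi
M6: 2.9 mi
M4: 3.3 mi
The second-nearest is M5 at 1.3 mi.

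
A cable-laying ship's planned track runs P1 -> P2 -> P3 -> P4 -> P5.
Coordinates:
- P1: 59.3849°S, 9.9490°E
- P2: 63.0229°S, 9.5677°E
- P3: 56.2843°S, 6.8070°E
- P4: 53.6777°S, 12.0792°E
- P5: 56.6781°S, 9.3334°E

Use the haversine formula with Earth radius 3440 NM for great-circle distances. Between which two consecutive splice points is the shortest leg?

P4–P5

Leg distances:
P1→P2: 218.7 NM
P2→P3: 413.1 NM
P3→P4: 239.6 NM
P4→P5: 203.2 NM
The shortest leg is P4–P5 at 203.2 NM.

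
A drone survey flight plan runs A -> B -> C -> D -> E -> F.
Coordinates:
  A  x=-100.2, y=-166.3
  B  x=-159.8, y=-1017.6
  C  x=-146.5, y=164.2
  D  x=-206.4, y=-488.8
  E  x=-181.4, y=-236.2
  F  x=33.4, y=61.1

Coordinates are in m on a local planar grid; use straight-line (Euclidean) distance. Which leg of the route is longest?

B–C

Leg distances:
A→B: 853.4 m
B→C: 1181.9 m
C→D: 655.7 m
D→E: 253.8 m
E→F: 366.8 m
The longest leg is B–C at 1181.9 m.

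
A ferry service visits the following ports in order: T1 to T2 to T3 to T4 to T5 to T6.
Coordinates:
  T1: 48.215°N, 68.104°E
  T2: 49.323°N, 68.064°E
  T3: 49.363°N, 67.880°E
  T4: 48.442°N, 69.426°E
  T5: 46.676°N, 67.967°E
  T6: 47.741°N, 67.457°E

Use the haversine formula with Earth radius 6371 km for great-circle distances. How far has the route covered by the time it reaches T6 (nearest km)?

639 km

Leg distances:
T1→T2: 123.2 km  (cumulative 123.2 km)
T2→T3: 14.1 km  (cumulative 137.3 km)
T3→T4: 152.5 km  (cumulative 289.8 km)
T4→T5: 224.8 km  (cumulative 514.6 km)
T5→T6: 124.5 km  (cumulative 639.1 km)
Cumulative distance at T6 ≈ 639 km.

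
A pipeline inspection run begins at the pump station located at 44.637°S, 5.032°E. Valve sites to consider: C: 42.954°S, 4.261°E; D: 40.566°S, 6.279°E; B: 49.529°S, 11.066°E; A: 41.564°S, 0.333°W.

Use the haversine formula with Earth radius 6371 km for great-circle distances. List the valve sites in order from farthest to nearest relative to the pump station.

Computing each great-circle distance from 44.637°S, 5.032°E:
B 49.529°S, 11.066°E: 709.9 km
A 41.564°S, 0.333°W: 553.4 km
D 40.566°S, 6.279°E: 464.0 km
C 42.954°S, 4.261°E: 197.1 km

B, A, D, C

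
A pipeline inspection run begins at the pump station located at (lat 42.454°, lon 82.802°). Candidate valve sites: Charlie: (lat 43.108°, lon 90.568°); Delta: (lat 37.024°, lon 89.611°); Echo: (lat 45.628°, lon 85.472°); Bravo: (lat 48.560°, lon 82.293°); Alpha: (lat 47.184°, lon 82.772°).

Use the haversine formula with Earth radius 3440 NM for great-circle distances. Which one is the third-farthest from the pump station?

Charlie

Distance to each, sorted:
Delta: 452.6 NM
Bravo: 367.2 NM
Charlie: 344.3 NM
Alpha: 284.0 NM
Echo: 222.7 NM
The third-farthest is Charlie at 344.3 NM.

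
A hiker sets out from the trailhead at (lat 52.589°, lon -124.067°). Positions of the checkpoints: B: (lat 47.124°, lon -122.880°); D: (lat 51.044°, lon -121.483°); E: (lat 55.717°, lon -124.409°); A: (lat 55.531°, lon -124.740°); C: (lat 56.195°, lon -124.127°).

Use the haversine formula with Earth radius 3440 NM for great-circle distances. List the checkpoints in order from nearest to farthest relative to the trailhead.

Computing each great-circle distance from (lat 52.589°, lon -124.067°):
D (lat 51.044°, lon -121.483°): 133.4 NM
A (lat 55.531°, lon -124.740°): 178.2 NM
E (lat 55.717°, lon -124.409°): 188.2 NM
C (lat 56.195°, lon -124.127°): 216.5 NM
B (lat 47.124°, lon -122.880°): 331.3 NM

D, A, E, C, B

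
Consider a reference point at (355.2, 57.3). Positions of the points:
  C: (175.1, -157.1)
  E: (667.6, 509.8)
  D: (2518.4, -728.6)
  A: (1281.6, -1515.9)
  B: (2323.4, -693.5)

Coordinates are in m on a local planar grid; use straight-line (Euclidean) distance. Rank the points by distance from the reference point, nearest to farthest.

C, E, A, B, D

Distances from the reference point:
C (175.1, -157.1): 280.0 m
E (667.6, 509.8): 549.9 m
A (1281.6, -1515.9): 1825.7 m
B (2323.4, -693.5): 2106.5 m
D (2518.4, -728.6): 2301.5 m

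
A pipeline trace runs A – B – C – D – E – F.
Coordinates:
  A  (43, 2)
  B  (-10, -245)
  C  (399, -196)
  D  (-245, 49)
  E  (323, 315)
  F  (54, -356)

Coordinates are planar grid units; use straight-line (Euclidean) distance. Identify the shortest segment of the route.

A–B

Leg distances:
A→B: 252.6
B→C: 411.9
C→D: 689.0
D→E: 627.2
E→F: 722.9
The shortest leg is A–B at 252.6.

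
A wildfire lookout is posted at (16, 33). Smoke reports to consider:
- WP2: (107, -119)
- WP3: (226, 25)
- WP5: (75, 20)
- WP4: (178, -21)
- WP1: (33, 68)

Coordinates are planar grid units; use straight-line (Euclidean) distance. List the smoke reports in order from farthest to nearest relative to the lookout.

Computing each straight-line distance from (16, 33):
WP3 (226, 25): 210.2
WP2 (107, -119): 177.2
WP4 (178, -21): 170.8
WP5 (75, 20): 60.4
WP1 (33, 68): 38.9

WP3, WP2, WP4, WP5, WP1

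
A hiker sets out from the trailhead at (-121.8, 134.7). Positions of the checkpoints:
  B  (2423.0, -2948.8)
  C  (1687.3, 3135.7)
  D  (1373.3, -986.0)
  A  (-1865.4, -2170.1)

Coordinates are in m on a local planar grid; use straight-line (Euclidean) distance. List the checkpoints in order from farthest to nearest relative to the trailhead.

Distances from the trailhead:
B (2423.0, -2948.8): 3998.0 m
C (1687.3, 3135.7): 3504.1 m
A (-1865.4, -2170.1): 2890.0 m
D (1373.3, -986.0): 1868.5 m

B, C, A, D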